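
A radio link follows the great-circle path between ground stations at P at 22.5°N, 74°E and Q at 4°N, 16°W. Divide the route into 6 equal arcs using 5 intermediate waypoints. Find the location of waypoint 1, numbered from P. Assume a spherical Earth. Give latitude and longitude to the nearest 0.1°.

≈ 22.7°N, 58.0°E

Convert each endpoint to a unit vector on the sphere (x = cos φ cos λ, y = cos φ sin λ, z = sin φ).
The central angle between the endpoints is δ = arccos(p₁·p₂) ≈ 1.544 rad (88.5°).
Interpolate at f = 1/6 with slerp weights a = sin((1−f)δ)/sin δ ≈ 0.960, b = sin(fδ)/sin δ ≈ 0.255.
p = a·p₁ + b·p₂ ≈ (0.489, 0.783, 0.385); φ = arcsin(p_z) ≈ 22.66°, λ = atan2(p_y, p_x) ≈ 58.02°.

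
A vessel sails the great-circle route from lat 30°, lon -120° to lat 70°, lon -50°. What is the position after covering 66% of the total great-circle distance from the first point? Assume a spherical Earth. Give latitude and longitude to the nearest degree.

≈ lat 61°, lon -91°

Write both endpoints as unit vectors p₁, p₂ with components (cos φ cos λ, cos φ sin λ, sin φ).
The central angle between the endpoints is δ = arccos(p₁·p₂) ≈ 0.963 rad (55.2°).
Interpolate at f = 0.66 with slerp weights a = sin((1−f)δ)/sin δ ≈ 0.392, b = sin(fδ)/sin δ ≈ 0.723.
p = a·p₁ + b·p₂ ≈ (-0.011, -0.483, 0.875); φ = arcsin(p_z) ≈ 61.09°, λ = atan2(p_y, p_x) ≈ -91.26°.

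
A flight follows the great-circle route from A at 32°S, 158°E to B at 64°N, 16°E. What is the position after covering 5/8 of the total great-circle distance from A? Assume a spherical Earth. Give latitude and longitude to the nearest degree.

≈ 48°N, 119°E

Convert each endpoint to a unit vector on the sphere (x = cos φ cos λ, y = cos φ sin λ, z = sin φ).
The central angle between the endpoints is δ = arccos(p₁·p₂) ≈ 2.448 rad (140.3°).
Interpolate at f = 5/8 with slerp weights a = sin((1−f)δ)/sin δ ≈ 1.243, b = sin(fδ)/sin δ ≈ 1.564.
p = a·p₁ + b·p₂ ≈ (-0.319, 0.584, 0.747); φ = arcsin(p_z) ≈ 48.30°, λ = atan2(p_y, p_x) ≈ 118.63°.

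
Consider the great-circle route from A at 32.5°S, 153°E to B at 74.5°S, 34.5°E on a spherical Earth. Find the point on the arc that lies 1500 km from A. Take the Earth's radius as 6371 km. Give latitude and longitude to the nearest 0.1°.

≈ 45.4°S, 148.1°E

Write both endpoints as unit vectors p₁, p₂ with components (cos φ cos λ, cos φ sin λ, sin φ).
The central angle between the endpoints is δ = arccos(p₁·p₂) ≈ 1.148 rad (65.8°). The total great-circle distance is δ·R ≈ 1.148 × 6371 ≈ 7315 km, so the target fraction is f = 1500/7315 ≈ 0.205.
Interpolate at f ≈ 0.205 with slerp weights a = sin((1−f)δ)/sin δ ≈ 0.867, b = sin(fδ)/sin δ ≈ 0.256.
p = a·p₁ + b·p₂ ≈ (-0.596, 0.371, -0.713); φ = arcsin(p_z) ≈ -45.45°, λ = atan2(p_y, p_x) ≈ 148.09°.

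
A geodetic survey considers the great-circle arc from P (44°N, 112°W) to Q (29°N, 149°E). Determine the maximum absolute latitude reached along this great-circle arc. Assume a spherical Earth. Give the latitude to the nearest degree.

≈ 50°N

The great circle lies in the plane with unit normal n̂ = (p₁ × p₂)/|p₁ × p₂|.
Here n̂_z ≈ -0.640; the vertex latitude is φ_max = arccos|n̂_z| ≈ 50.2°.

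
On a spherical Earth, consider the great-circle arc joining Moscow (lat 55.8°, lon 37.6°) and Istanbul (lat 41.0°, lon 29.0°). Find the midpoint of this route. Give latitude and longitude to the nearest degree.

≈ lat 48°, lon 33°

Convert each endpoint to a unit vector on the sphere (x = cos φ cos λ, y = cos φ sin λ, z = sin φ).
The central angle between the endpoints is δ = arccos(p₁·p₂) ≈ 0.276 rad (15.8°).
Interpolate at f = 1/2 with slerp weights a = sin((1−f)δ)/sin δ ≈ 0.505, b = sin(fδ)/sin δ ≈ 0.505.
p = a·p₁ + b·p₂ ≈ (0.558, 0.358, 0.749); φ = arcsin(p_z) ≈ 48.48°, λ = atan2(p_y, p_x) ≈ 32.67°.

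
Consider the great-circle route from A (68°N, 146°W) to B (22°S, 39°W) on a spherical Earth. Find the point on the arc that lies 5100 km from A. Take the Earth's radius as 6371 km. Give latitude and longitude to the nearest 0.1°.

≈ (42.8°N, 70.0°W)

Convert each endpoint to a unit vector on the sphere (x = cos φ cos λ, y = cos φ sin λ, z = sin φ).
The central angle between the endpoints is δ = arccos(p₁·p₂) ≈ 2.036 rad (116.7°). The total great-circle distance is δ·R ≈ 2.036 × 6371 ≈ 12973 km, so the target fraction is f = 5100/12973 ≈ 0.393.
Interpolate at f ≈ 0.393 with slerp weights a = sin((1−f)δ)/sin δ ≈ 1.057, b = sin(fδ)/sin δ ≈ 0.803.
p = a·p₁ + b·p₂ ≈ (0.251, -0.690, 0.679); φ = arcsin(p_z) ≈ 42.77°, λ = atan2(p_y, p_x) ≈ -70.05°.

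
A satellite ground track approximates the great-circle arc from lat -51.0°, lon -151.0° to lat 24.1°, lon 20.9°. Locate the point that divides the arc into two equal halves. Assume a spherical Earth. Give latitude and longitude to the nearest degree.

The haversine formula gives a central angle δ ≈ 2.660 rad (152.4°) between the endpoints.
Interpolate at f = 1/2 with slerp weights a = sin((1−f)δ)/sin δ ≈ 2.095, b = sin(fδ)/sin δ ≈ 2.095.
p = a·p₁ + b·p₂ ≈ (0.633, 0.043, -0.773); φ = arcsin(p_z) ≈ -50.59°, λ = atan2(p_y, p_x) ≈ 3.89°.

≈ lat -51°, lon 4°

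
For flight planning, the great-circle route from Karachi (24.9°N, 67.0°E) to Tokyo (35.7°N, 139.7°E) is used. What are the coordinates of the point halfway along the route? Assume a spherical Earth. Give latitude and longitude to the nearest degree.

From cos δ = sin φ₁ sin φ₂ + cos φ₁ cos φ₂ cos Δλ, the central angle is δ ≈ 1.087 rad (62.3°).
Interpolate at f = 1/2 with slerp weights a = sin((1−f)δ)/sin δ ≈ 0.584, b = sin(fδ)/sin δ ≈ 0.584.
p = a·p₁ + b·p₂ ≈ (-0.155, 0.795, 0.587); φ = arcsin(p_z) ≈ 35.94°, λ = atan2(p_y, p_x) ≈ 101.02°.

≈ 36°N, 101°E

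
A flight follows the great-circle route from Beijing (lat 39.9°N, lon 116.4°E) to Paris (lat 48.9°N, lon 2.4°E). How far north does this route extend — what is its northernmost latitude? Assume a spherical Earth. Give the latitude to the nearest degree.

The great circle lies in the plane with unit normal n̂ = (p₁ × p₂)/|p₁ × p₂|.
Here n̂_z ≈ -0.480; the vertex latitude is φ_max = arccos|n̂_z| ≈ 61.3°.
Check via Clairaut: cos φ_max = |cos φ₁| · sin C = cos(39.9°)·sin(38.7°) ≈ 0.480, again giving ≈ 61.3°.

≈ 61°N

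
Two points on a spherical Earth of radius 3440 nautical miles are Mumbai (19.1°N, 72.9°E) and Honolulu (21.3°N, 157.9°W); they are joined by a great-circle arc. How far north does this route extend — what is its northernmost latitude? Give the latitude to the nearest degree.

≈ 41°N

The great circle lies in the plane with unit normal n̂ = (p₁ × p₂)/|p₁ × p₂|.
Here n̂_z ≈ +0.759; the vertex latitude is φ_max = arccos|n̂_z| ≈ 40.6°.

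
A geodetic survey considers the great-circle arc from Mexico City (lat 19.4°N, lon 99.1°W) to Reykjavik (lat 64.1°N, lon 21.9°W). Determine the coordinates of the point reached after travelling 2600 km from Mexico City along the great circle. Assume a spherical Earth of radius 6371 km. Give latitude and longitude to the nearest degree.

Convert each endpoint to a unit vector on the sphere (x = cos φ cos λ, y = cos φ sin λ, z = sin φ).
The central angle between the endpoints is δ = arccos(p₁·p₂) ≈ 1.170 rad (67.0°). The total great-circle distance is δ·R ≈ 1.170 × 6371 ≈ 7455 km, so the target fraction is f = 2600/7455 ≈ 0.349.
Interpolate at f ≈ 0.349 with slerp weights a = sin((1−f)δ)/sin δ ≈ 0.750, b = sin(fδ)/sin δ ≈ 0.431.
p = a·p₁ + b·p₂ ≈ (0.063, -0.769, 0.637); φ = arcsin(p_z) ≈ 39.55°, λ = atan2(p_y, p_x) ≈ -85.33°.

≈ lat 40°N, lon 85°W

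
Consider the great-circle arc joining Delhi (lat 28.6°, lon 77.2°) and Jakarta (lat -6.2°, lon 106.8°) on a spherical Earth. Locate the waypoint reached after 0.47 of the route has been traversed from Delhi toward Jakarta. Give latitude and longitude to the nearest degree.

Write both endpoints as unit vectors p₁, p₂ with components (cos φ cos λ, cos φ sin λ, sin φ).
The central angle between the endpoints is δ = arccos(p₁·p₂) ≈ 0.785 rad (45.0°).
Interpolate at f = 0.47 with slerp weights a = sin((1−f)δ)/sin δ ≈ 0.572, b = sin(fδ)/sin δ ≈ 0.510.
p = a·p₁ + b·p₂ ≈ (-0.035, 0.975, 0.219); φ = arcsin(p_z) ≈ 12.63°, λ = atan2(p_y, p_x) ≈ 92.08°.

≈ lat 13°, lon 92°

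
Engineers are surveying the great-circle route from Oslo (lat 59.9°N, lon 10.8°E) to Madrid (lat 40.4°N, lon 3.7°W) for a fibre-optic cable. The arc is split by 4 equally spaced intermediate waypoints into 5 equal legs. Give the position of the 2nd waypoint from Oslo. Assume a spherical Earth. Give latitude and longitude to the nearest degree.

≈ lat 52°N, lon 3°E

Write both endpoints as unit vectors p₁, p₂ with components (cos φ cos λ, cos φ sin λ, sin φ).
The central angle between the endpoints is δ = arccos(p₁·p₂) ≈ 0.375 rad (21.5°).
Interpolate at f = 2/5 with slerp weights a = sin((1−f)δ)/sin δ ≈ 0.609, b = sin(fδ)/sin δ ≈ 0.408.
p = a·p₁ + b·p₂ ≈ (0.610, 0.037, 0.791); φ = arcsin(p_z) ≈ 52.32°, λ = atan2(p_y, p_x) ≈ 3.49°.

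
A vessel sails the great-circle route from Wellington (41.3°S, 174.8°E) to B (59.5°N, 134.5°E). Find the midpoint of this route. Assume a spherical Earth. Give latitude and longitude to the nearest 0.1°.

The haversine formula gives a central angle δ ≈ 1.852 rad (106.1°) between the endpoints.
Interpolate at f = 1/2 with slerp weights a = sin((1−f)δ)/sin δ ≈ 0.832, b = sin(fδ)/sin δ ≈ 0.832.
p = a·p₁ + b·p₂ ≈ (-0.919, 0.358, 0.168); φ = arcsin(p_z) ≈ 9.66°, λ = atan2(p_y, p_x) ≈ 158.71°.

≈ (9.7°N, 158.7°E)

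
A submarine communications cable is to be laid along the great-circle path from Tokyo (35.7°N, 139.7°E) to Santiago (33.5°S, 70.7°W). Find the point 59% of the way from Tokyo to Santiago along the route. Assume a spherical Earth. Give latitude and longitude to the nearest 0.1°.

≈ 4.0°S, 131.4°W

Convert each endpoint to a unit vector on the sphere (x = cos φ cos λ, y = cos φ sin λ, z = sin φ).
The central angle between the endpoints is δ = arccos(p₁·p₂) ≈ 2.705 rad (155.0°).
Interpolate at f = 0.59 with slerp weights a = sin((1−f)δ)/sin δ ≈ 2.117, b = sin(fδ)/sin δ ≈ 2.364.
p = a·p₁ + b·p₂ ≈ (-0.660, -0.748, -0.069); φ = arcsin(p_z) ≈ -3.98°, λ = atan2(p_y, p_x) ≈ -131.39°.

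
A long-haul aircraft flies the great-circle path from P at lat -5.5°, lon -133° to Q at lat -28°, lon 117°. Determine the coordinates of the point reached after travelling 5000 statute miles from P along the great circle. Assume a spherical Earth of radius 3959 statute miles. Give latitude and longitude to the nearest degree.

≈ lat -31°, lon 154°

Write both endpoints as unit vectors p₁, p₂ with components (cos φ cos λ, cos φ sin λ, sin φ).
The central angle between the endpoints is δ = arccos(p₁·p₂) ≈ 1.829 rad (104.8°). The total great-circle distance is δ·R ≈ 1.829 × 3959 ≈ 7242 mi, so the target fraction is f = 5000/7242 ≈ 0.690.
Interpolate at f ≈ 0.690 with slerp weights a = sin((1−f)δ)/sin δ ≈ 0.555, b = sin(fδ)/sin δ ≈ 0.986.
p = a·p₁ + b·p₂ ≈ (-0.772, 0.371, -0.516); φ = arcsin(p_z) ≈ -31.06°, λ = atan2(p_y, p_x) ≈ 154.30°.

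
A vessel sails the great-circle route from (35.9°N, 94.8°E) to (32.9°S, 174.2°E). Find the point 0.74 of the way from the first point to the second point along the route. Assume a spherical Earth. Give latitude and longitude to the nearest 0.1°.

Convert each endpoint to a unit vector on the sphere (x = cos φ cos λ, y = cos φ sin λ, z = sin φ).
The central angle between the endpoints is δ = arccos(p₁·p₂) ≈ 1.765 rad (101.2°).
Interpolate at f = 0.74 with slerp weights a = sin((1−f)δ)/sin δ ≈ 0.452, b = sin(fδ)/sin δ ≈ 0.984.
p = a·p₁ + b·p₂ ≈ (-0.852, 0.448, -0.270); φ = arcsin(p_z) ≈ -15.64°, λ = atan2(p_y, p_x) ≈ 152.28°.

≈ (15.6°S, 152.3°E)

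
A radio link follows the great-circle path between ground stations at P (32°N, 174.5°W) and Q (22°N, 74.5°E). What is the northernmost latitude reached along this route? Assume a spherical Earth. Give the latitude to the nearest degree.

≈ 43°N

The great circle lies in the plane with unit normal n̂ = (p₁ × p₂)/|p₁ × p₂|.
Here n̂_z ≈ -0.737; the vertex latitude is φ_max = arccos|n̂_z| ≈ 42.6°.
Check via Clairaut: cos φ_max = |cos φ₁| · sin C = cos(32.0°)·sin(60.3°) ≈ 0.737, again giving ≈ 42.6°.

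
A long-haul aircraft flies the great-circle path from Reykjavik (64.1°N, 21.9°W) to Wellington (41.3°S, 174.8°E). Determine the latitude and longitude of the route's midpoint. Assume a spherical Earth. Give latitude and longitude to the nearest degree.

≈ 34°N, 165°W

Write both endpoints as unit vectors p₁, p₂ with components (cos φ cos λ, cos φ sin λ, sin φ).
The central angle between the endpoints is δ = arccos(p₁·p₂) ≈ 2.709 rad (155.2°).
Interpolate at f = 1/2 with slerp weights a = sin((1−f)δ)/sin δ ≈ 2.332, b = sin(fδ)/sin δ ≈ 2.332.
p = a·p₁ + b·p₂ ≈ (-0.799, -0.221, 0.559); φ = arcsin(p_z) ≈ 33.95°, λ = atan2(p_y, p_x) ≈ -164.54°.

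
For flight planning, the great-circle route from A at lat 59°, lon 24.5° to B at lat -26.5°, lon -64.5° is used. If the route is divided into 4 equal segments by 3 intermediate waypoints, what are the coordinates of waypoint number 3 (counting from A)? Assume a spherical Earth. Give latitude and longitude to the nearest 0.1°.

Write both endpoints as unit vectors p₁, p₂ with components (cos φ cos λ, cos φ sin λ, sin φ).
The central angle between the endpoints is δ = arccos(p₁·p₂) ≈ 1.955 rad (112.0°).
Interpolate at f = 3/4 with slerp weights a = sin((1−f)δ)/sin δ ≈ 0.506, b = sin(fδ)/sin δ ≈ 1.073.
p = a·p₁ + b·p₂ ≈ (0.650, -0.758, -0.045); φ = arcsin(p_z) ≈ -2.56°, λ = atan2(p_y, p_x) ≈ -49.37°.

≈ lat -2.6°, lon -49.4°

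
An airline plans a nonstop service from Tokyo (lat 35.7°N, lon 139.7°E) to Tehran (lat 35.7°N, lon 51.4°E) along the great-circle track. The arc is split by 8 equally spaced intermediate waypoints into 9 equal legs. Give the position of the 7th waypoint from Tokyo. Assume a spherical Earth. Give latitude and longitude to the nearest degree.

≈ lat 42°N, lon 69°E

From cos δ = sin φ₁ sin φ₂ + cos φ₁ cos φ₂ cos Δλ, the central angle is δ ≈ 1.202 rad (68.9°).
Interpolate at f = 7/9 with slerp weights a = sin((1−f)δ)/sin δ ≈ 0.283, b = sin(fδ)/sin δ ≈ 0.863.
p = a·p₁ + b·p₂ ≈ (0.262, 0.696, 0.669); φ = arcsin(p_z) ≈ 41.95°, λ = atan2(p_y, p_x) ≈ 69.39°.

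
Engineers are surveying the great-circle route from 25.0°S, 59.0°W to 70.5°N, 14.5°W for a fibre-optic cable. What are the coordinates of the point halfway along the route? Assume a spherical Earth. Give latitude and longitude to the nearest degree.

≈ 24°N, 47°W

Convert each endpoint to a unit vector on the sphere (x = cos φ cos λ, y = cos φ sin λ, z = sin φ).
The central angle between the endpoints is δ = arccos(p₁·p₂) ≈ 1.754 rad (100.5°).
Interpolate at f = 1/2 with slerp weights a = sin((1−f)δ)/sin δ ≈ 0.782, b = sin(fδ)/sin δ ≈ 0.782.
p = a·p₁ + b·p₂ ≈ (0.618, -0.673, 0.407); φ = arcsin(p_z) ≈ 24.00°, λ = atan2(p_y, p_x) ≈ -47.45°.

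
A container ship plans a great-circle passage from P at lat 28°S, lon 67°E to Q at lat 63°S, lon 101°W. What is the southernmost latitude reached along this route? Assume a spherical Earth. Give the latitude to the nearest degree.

≈ 85°S

The great circle lies in the plane with unit normal n̂ = (p₁ × p₂)/|p₁ × p₂|.
Here n̂_z ≈ -0.083; the vertex latitude is φ_max = arccos|n̂_z| ≈ 85.2°.
Check via Clairaut: cos φ_max = |cos φ₁| · sin C = cos(28.0°)·sin(174.6°) ≈ 0.083, again giving ≈ 85.2°.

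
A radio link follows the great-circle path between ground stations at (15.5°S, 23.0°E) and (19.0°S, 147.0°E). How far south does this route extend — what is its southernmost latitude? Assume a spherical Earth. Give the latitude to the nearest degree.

≈ 34°S

The great circle lies in the plane with unit normal n̂ = (p₁ × p₂)/|p₁ × p₂|.
Here n̂_z ≈ +0.833; the vertex latitude is φ_max = arccos|n̂_z| ≈ 33.6°.
Check via Clairaut: cos φ_max = |cos φ₁| · sin C = cos(15.5°)·sin(120.1°) ≈ 0.833, again giving ≈ 33.6°.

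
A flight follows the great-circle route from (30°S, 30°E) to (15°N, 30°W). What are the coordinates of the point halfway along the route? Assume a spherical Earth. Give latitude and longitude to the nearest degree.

≈ (9°S, 2°W)

Convert each endpoint to a unit vector on the sphere (x = cos φ cos λ, y = cos φ sin λ, z = sin φ).
The central angle between the endpoints is δ = arccos(p₁·p₂) ≈ 1.278 rad (73.2°).
Interpolate at f = 1/2 with slerp weights a = sin((1−f)δ)/sin δ ≈ 0.623, b = sin(fδ)/sin δ ≈ 0.623.
p = a·p₁ + b·p₂ ≈ (0.988, -0.031, -0.150); φ = arcsin(p_z) ≈ -8.64°, λ = atan2(p_y, p_x) ≈ -1.80°.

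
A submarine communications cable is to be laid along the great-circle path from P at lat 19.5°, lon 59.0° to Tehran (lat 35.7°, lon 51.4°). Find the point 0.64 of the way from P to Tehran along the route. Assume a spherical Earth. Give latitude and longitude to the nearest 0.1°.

≈ lat 29.9°, lon 54.4°

The haversine formula gives a central angle δ ≈ 0.306 rad (17.5°) between the endpoints.
Interpolate at f = 0.64 with slerp weights a = sin((1−f)δ)/sin δ ≈ 0.365, b = sin(fδ)/sin δ ≈ 0.646.
p = a·p₁ + b·p₂ ≈ (0.504, 0.705, 0.499); φ = arcsin(p_z) ≈ 29.92°, λ = atan2(p_y, p_x) ≈ 54.41°.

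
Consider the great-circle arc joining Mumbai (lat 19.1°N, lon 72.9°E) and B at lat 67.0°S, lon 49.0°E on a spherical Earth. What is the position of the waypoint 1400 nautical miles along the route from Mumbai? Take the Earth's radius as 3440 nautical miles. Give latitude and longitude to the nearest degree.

≈ lat 4°S, lon 69°E

Write both endpoints as unit vectors p₁, p₂ with components (cos φ cos λ, cos φ sin λ, sin φ).
The central angle between the endpoints is δ = arccos(p₁·p₂) ≈ 1.534 rad (87.9°). The total great-circle distance is δ·R ≈ 1.534 × 3440 ≈ 5278 nmi, so the target fraction is f = 1400/5278 ≈ 0.265.
Interpolate at f ≈ 0.265 with slerp weights a = sin((1−f)δ)/sin δ ≈ 0.904, b = sin(fδ)/sin δ ≈ 0.396.
p = a·p₁ + b·p₂ ≈ (0.353, 0.933, -0.069); φ = arcsin(p_z) ≈ -3.95°, λ = atan2(p_y, p_x) ≈ 69.30°.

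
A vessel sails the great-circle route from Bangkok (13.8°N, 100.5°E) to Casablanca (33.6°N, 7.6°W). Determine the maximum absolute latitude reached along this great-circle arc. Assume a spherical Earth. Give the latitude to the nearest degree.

The great circle lies in the plane with unit normal n̂ = (p₁ × p₂)/|p₁ × p₂|.
Here n̂_z ≈ -0.774; the vertex latitude is φ_max = arccos|n̂_z| ≈ 39.3°.
Check via Clairaut: cos φ_max = |cos φ₁| · sin C = cos(13.8°)·sin(52.9°) ≈ 0.774, again giving ≈ 39.3°.

≈ 39°N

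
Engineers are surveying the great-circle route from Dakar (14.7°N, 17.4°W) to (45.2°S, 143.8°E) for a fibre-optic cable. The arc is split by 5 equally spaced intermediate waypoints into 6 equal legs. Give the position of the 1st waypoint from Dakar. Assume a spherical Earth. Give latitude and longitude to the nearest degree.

≈ (8°S, 8°W)

Convert each endpoint to a unit vector on the sphere (x = cos φ cos λ, y = cos φ sin λ, z = sin φ).
The central angle between the endpoints is δ = arccos(p₁·p₂) ≈ 2.541 rad (145.6°).
Interpolate at f = 1/6 with slerp weights a = sin((1−f)δ)/sin δ ≈ 1.512, b = sin(fδ)/sin δ ≈ 0.728.
p = a·p₁ + b·p₂ ≈ (0.982, -0.135, -0.133); φ = arcsin(p_z) ≈ -7.62°, λ = atan2(p_y, p_x) ≈ -7.80°.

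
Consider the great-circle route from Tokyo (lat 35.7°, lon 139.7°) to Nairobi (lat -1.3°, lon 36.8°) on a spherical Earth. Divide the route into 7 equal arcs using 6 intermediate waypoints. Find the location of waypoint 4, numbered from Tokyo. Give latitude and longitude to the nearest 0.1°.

Convert each endpoint to a unit vector on the sphere (x = cos φ cos λ, y = cos φ sin λ, z = sin φ).
The central angle between the endpoints is δ = arccos(p₁·p₂) ≈ 1.767 rad (101.2°).
Interpolate at f = 4/7 with slerp weights a = sin((1−f)δ)/sin δ ≈ 0.700, b = sin(fδ)/sin δ ≈ 0.863.
p = a·p₁ + b·p₂ ≈ (0.257, 0.885, 0.389); φ = arcsin(p_z) ≈ 22.89°, λ = atan2(p_y, p_x) ≈ 73.79°.

≈ lat 22.9°, lon 73.8°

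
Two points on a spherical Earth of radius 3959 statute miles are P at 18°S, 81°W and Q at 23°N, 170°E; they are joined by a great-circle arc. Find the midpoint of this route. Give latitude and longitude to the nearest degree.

≈ 4°N, 134°W

Convert each endpoint to a unit vector on the sphere (x = cos φ cos λ, y = cos φ sin λ, z = sin φ).
The central angle between the endpoints is δ = arccos(p₁·p₂) ≈ 1.989 rad (113.9°).
Interpolate at f = 1/2 with slerp weights a = sin((1−f)δ)/sin δ ≈ 0.917, b = sin(fδ)/sin δ ≈ 0.917.
p = a·p₁ + b·p₂ ≈ (-0.695, -0.715, 0.075); φ = arcsin(p_z) ≈ 4.30°, λ = atan2(p_y, p_x) ≈ -134.19°.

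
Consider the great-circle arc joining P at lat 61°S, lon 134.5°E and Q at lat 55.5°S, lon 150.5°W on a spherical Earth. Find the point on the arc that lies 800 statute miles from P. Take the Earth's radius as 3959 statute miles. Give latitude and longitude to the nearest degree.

Convert each endpoint to a unit vector on the sphere (x = cos φ cos λ, y = cos φ sin λ, z = sin φ).
The central angle between the endpoints is δ = arccos(p₁·p₂) ≈ 0.657 rad (37.6°). The total great-circle distance is δ·R ≈ 0.657 × 3959 ≈ 2601 mi, so the target fraction is f = 800/2601 ≈ 0.308.
Interpolate at f ≈ 0.308 with slerp weights a = sin((1−f)δ)/sin δ ≈ 0.719, b = sin(fδ)/sin δ ≈ 0.329.
p = a·p₁ + b·p₂ ≈ (-0.406, 0.157, -0.900); φ = arcsin(p_z) ≈ -64.17°, λ = atan2(p_y, p_x) ≈ 158.87°.

≈ lat 64°S, lon 159°E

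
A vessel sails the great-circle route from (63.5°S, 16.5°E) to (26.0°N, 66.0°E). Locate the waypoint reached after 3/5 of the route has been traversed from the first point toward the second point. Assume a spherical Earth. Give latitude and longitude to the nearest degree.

≈ (11°S, 53°E)

From cos δ = sin φ₁ sin φ₂ + cos φ₁ cos φ₂ cos Δλ, the central angle is δ ≈ 1.703 rad (97.6°).
Interpolate at f = 3/5 with slerp weights a = sin((1−f)δ)/sin δ ≈ 0.635, b = sin(fδ)/sin δ ≈ 0.861.
p = a·p₁ + b·p₂ ≈ (0.586, 0.787, -0.191); φ = arcsin(p_z) ≈ -11.03°, λ = atan2(p_y, p_x) ≈ 53.31°.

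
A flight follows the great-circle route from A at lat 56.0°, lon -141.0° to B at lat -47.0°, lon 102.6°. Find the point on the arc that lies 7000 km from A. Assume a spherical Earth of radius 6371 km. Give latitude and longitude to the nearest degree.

From cos δ = sin φ₁ sin φ₂ + cos φ₁ cos φ₂ cos Δλ, the central angle is δ ≈ 2.459 rad (140.9°). The total great-circle distance is δ·R ≈ 2.459 × 6371 ≈ 15666 km, so the target fraction is f = 7000/15666 ≈ 0.447.
Interpolate at f ≈ 0.447 with slerp weights a = sin((1−f)δ)/sin δ ≈ 1.550, b = sin(fδ)/sin δ ≈ 1.412.
p = a·p₁ + b·p₂ ≈ (-0.884, 0.394, 0.253); φ = arcsin(p_z) ≈ 14.63°, λ = atan2(p_y, p_x) ≈ 155.96°.

≈ lat 15°, lon 156°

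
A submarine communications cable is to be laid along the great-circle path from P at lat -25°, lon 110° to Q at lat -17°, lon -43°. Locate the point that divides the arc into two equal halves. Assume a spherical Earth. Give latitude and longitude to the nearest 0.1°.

Convert each endpoint to a unit vector on the sphere (x = cos φ cos λ, y = cos φ sin λ, z = sin φ).
The central angle between the endpoints is δ = arccos(p₁·p₂) ≈ 2.277 rad (130.4°).
Interpolate at f = 1/2 with slerp weights a = sin((1−f)δ)/sin δ ≈ 1.193, b = sin(fδ)/sin δ ≈ 1.193.
p = a·p₁ + b·p₂ ≈ (0.465, 0.238, -0.853); φ = arcsin(p_z) ≈ -58.54°, λ = atan2(p_y, p_x) ≈ 27.12°.

≈ lat -58.5°, lon 27.1°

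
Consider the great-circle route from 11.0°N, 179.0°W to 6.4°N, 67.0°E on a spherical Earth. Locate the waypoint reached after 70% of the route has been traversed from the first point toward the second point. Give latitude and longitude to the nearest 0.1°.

≈ 13.4°N, 100.4°E

The haversine formula gives a central angle δ ≈ 1.956 rad (112.1°) between the endpoints.
Interpolate at f = 0.70 with slerp weights a = sin((1−f)δ)/sin δ ≈ 0.597, b = sin(fδ)/sin δ ≈ 1.057.
p = a·p₁ + b·p₂ ≈ (-0.176, 0.957, 0.232); φ = arcsin(p_z) ≈ 13.40°, λ = atan2(p_y, p_x) ≈ 100.41°.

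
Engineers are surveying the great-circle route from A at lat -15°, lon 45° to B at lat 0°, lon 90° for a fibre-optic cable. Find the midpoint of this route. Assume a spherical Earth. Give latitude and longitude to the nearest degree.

The haversine formula gives a central angle δ ≈ 0.819 rad (46.9°) between the endpoints.
Interpolate at f = 1/2 with slerp weights a = sin((1−f)δ)/sin δ ≈ 0.545, b = sin(fδ)/sin δ ≈ 0.545.
p = a·p₁ + b·p₂ ≈ (0.372, 0.917, -0.141); φ = arcsin(p_z) ≈ -8.11°, λ = atan2(p_y, p_x) ≈ 67.91°.

≈ lat -8°, lon 68°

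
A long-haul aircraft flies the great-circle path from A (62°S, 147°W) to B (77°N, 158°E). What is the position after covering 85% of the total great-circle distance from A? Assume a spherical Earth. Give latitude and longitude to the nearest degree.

From cos δ = sin φ₁ sin φ₂ + cos φ₁ cos φ₂ cos Δλ, the central angle is δ ≈ 2.498 rad (143.1°).
Interpolate at f = 0.85 with slerp weights a = sin((1−f)δ)/sin δ ≈ 0.610, b = sin(fδ)/sin δ ≈ 1.418.
p = a·p₁ + b·p₂ ≈ (-0.536, -0.036, 0.844); φ = arcsin(p_z) ≈ 57.52°, λ = atan2(p_y, p_x) ≈ -176.12°.

≈ (58°N, 176°W)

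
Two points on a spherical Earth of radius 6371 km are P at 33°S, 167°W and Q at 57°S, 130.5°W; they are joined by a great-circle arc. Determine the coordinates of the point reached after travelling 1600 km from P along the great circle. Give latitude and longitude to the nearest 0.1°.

≈ 44.3°S, 155.5°W

Write both endpoints as unit vectors p₁, p₂ with components (cos φ cos λ, cos φ sin λ, sin φ).
The central angle between the endpoints is δ = arccos(p₁·p₂) ≈ 0.602 rad (34.5°). The total great-circle distance is δ·R ≈ 0.602 × 6371 ≈ 3838 km, so the target fraction is f = 1600/3838 ≈ 0.417.
Interpolate at f ≈ 0.417 with slerp weights a = sin((1−f)δ)/sin δ ≈ 0.607, b = sin(fδ)/sin δ ≈ 0.439.
p = a·p₁ + b·p₂ ≈ (-0.651, -0.296, -0.699); φ = arcsin(p_z) ≈ -44.31°, λ = atan2(p_y, p_x) ≈ -155.55°.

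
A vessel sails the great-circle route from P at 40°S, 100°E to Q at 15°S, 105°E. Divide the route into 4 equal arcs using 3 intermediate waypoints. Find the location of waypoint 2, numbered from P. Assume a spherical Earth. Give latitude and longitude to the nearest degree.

≈ 28°S, 103°E

Write both endpoints as unit vectors p₁, p₂ with components (cos φ cos λ, cos φ sin λ, sin φ).
The central angle between the endpoints is δ = arccos(p₁·p₂) ≈ 0.443 rad (25.4°).
Interpolate at f = 2/4 with slerp weights a = sin((1−f)δ)/sin δ ≈ 0.513, b = sin(fδ)/sin δ ≈ 0.513.
p = a·p₁ + b·p₂ ≈ (-0.196, 0.865, -0.462); φ = arcsin(p_z) ≈ -27.52°, λ = atan2(p_y, p_x) ≈ 102.79°.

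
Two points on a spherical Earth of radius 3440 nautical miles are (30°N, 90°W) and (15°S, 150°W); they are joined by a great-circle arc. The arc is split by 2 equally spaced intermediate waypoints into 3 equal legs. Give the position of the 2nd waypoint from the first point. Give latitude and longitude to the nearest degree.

≈ (1°N, 131°W)

From cos δ = sin φ₁ sin φ₂ + cos φ₁ cos φ₂ cos Δλ, the central angle is δ ≈ 1.278 rad (73.2°).
Interpolate at f = 2/3 with slerp weights a = sin((1−f)δ)/sin δ ≈ 0.432, b = sin(fδ)/sin δ ≈ 0.786.
p = a·p₁ + b·p₂ ≈ (-0.658, -0.753, 0.012); φ = arcsin(p_z) ≈ 0.71°, λ = atan2(p_y, p_x) ≈ -131.11°.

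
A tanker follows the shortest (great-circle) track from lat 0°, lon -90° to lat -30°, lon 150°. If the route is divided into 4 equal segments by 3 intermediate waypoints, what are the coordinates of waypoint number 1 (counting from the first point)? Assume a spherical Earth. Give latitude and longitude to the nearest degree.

Convert each endpoint to a unit vector on the sphere (x = cos φ cos λ, y = cos φ sin λ, z = sin φ).
The central angle between the endpoints is δ = arccos(p₁·p₂) ≈ 2.019 rad (115.7°).
Interpolate at f = 1/4 with slerp weights a = sin((1−f)δ)/sin δ ≈ 1.108, b = sin(fδ)/sin δ ≈ 0.536.
p = a·p₁ + b·p₂ ≈ (-0.402, -0.875, -0.268); φ = arcsin(p_z) ≈ -15.56°, λ = atan2(p_y, p_x) ≈ -114.68°.

≈ lat -16°, lon -115°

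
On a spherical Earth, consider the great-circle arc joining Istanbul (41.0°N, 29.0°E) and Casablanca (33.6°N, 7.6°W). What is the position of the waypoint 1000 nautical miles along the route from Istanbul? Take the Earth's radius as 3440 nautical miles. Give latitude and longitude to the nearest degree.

≈ 38°N, 8°E

From cos δ = sin φ₁ sin φ₂ + cos φ₁ cos φ₂ cos Δλ, the central angle is δ ≈ 0.520 rad (29.8°). The total great-circle distance is δ·R ≈ 0.520 × 3440 ≈ 1789 nmi, so the target fraction is f = 1000/1789 ≈ 0.559.
Interpolate at f ≈ 0.559 with slerp weights a = sin((1−f)δ)/sin δ ≈ 0.458, b = sin(fδ)/sin δ ≈ 0.577.
p = a·p₁ + b·p₂ ≈ (0.778, 0.104, 0.619); φ = arcsin(p_z) ≈ 38.27°, λ = atan2(p_y, p_x) ≈ 7.61°.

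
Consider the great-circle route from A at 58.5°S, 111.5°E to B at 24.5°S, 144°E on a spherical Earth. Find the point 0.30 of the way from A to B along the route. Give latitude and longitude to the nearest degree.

≈ 49°S, 126°E

The haversine formula gives a central angle δ ≈ 0.716 rad (41.0°) between the endpoints.
Interpolate at f = 0.30 with slerp weights a = sin((1−f)δ)/sin δ ≈ 0.732, b = sin(fδ)/sin δ ≈ 0.325.
p = a·p₁ + b·p₂ ≈ (-0.379, 0.530, -0.759); φ = arcsin(p_z) ≈ -49.36°, λ = atan2(p_y, p_x) ≈ 125.61°.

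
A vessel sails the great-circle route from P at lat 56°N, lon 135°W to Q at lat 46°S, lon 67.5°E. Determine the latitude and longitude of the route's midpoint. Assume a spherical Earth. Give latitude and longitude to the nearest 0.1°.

The haversine formula gives a central angle δ ≈ 2.841 rad (162.8°) between the endpoints.
Interpolate at f = 1/2 with slerp weights a = sin((1−f)δ)/sin δ ≈ 3.342, b = sin(fδ)/sin δ ≈ 3.342.
p = a·p₁ + b·p₂ ≈ (-0.433, 0.823, 0.367); φ = arcsin(p_z) ≈ 21.51°, λ = atan2(p_y, p_x) ≈ 117.74°.

≈ lat 21.5°N, lon 117.7°E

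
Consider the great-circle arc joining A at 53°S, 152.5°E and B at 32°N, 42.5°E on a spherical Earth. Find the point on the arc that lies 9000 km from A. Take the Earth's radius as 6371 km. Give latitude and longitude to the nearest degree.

≈ 4°S, 73°E

From cos δ = sin φ₁ sin φ₂ + cos φ₁ cos φ₂ cos Δλ, the central angle is δ ≈ 2.212 rad (126.7°). The total great-circle distance is δ·R ≈ 2.212 × 6371 ≈ 14090 km, so the target fraction is f = 9000/14090 ≈ 0.639.
Interpolate at f ≈ 0.639 with slerp weights a = sin((1−f)δ)/sin δ ≈ 0.894, b = sin(fδ)/sin δ ≈ 1.232.
p = a·p₁ + b·p₂ ≈ (0.293, 0.954, -0.061); φ = arcsin(p_z) ≈ -3.50°, λ = atan2(p_y, p_x) ≈ 72.93°.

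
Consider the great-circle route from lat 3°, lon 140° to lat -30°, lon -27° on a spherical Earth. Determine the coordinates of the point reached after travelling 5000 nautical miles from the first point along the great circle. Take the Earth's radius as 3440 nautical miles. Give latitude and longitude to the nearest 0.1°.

≈ lat -64.9°, lon 72.8°

Write both endpoints as unit vectors p₁, p₂ with components (cos φ cos λ, cos φ sin λ, sin φ).
The central angle between the endpoints is δ = arccos(p₁·p₂) ≈ 2.624 rad (150.3°). The total great-circle distance is δ·R ≈ 2.624 × 3440 ≈ 9025 nmi, so the target fraction is f = 5000/9025 ≈ 0.554.
Interpolate at f ≈ 0.554 with slerp weights a = sin((1−f)δ)/sin δ ≈ 1.860, b = sin(fδ)/sin δ ≈ 2.006.
p = a·p₁ + b·p₂ ≈ (0.125, 0.405, -0.906); φ = arcsin(p_z) ≈ -64.91°, λ = atan2(p_y, p_x) ≈ 72.85°.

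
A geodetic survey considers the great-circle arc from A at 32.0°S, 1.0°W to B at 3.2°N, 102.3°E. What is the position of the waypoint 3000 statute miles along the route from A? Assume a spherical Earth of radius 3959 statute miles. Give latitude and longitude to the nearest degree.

≈ 25°S, 48°E

The haversine formula gives a central angle δ ≈ 1.797 rad (103.0°) between the endpoints. The total great-circle distance is δ·R ≈ 1.797 × 3959 ≈ 7115 mi, so the target fraction is f = 3000/7115 ≈ 0.422.
Interpolate at f ≈ 0.422 with slerp weights a = sin((1−f)δ)/sin δ ≈ 0.885, b = sin(fδ)/sin δ ≈ 0.705.
p = a·p₁ + b·p₂ ≈ (0.600, 0.675, -0.429); φ = arcsin(p_z) ≈ -25.43°, λ = atan2(p_y, p_x) ≈ 48.36°.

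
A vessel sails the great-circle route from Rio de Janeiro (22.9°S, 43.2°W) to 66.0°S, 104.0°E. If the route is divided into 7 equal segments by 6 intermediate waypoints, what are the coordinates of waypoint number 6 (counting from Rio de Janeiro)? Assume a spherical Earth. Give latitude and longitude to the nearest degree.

≈ 76°S, 78°E

Convert each endpoint to a unit vector on the sphere (x = cos φ cos λ, y = cos φ sin λ, z = sin φ).
The central angle between the endpoints is δ = arccos(p₁·p₂) ≈ 1.530 rad (87.7°).
Interpolate at f = 6/7 with slerp weights a = sin((1−f)δ)/sin δ ≈ 0.217, b = sin(fδ)/sin δ ≈ 0.967.
p = a·p₁ + b·p₂ ≈ (0.051, 0.245, -0.968); φ = arcsin(p_z) ≈ -75.52°, λ = atan2(p_y, p_x) ≈ 78.34°.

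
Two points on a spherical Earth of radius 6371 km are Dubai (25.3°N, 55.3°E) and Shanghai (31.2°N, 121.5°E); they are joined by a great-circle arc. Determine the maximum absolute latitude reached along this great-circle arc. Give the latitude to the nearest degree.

The great circle lies in the plane with unit normal n̂ = (p₁ × p₂)/|p₁ × p₂|.
Here n̂_z ≈ +0.837; the vertex latitude is φ_max = arccos|n̂_z| ≈ 33.2°.

≈ 33°N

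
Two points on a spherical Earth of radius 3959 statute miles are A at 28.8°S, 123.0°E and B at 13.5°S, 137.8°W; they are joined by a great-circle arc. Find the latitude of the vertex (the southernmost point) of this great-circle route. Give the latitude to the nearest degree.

≈ 33°S

The great circle lies in the plane with unit normal n̂ = (p₁ × p₂)/|p₁ × p₂|.
Here n̂_z ≈ +0.841; the vertex latitude is φ_max = arccos|n̂_z| ≈ 32.7°.
Check via Clairaut: cos φ_max = |cos φ₁| · sin C = cos(28.8°)·sin(106.2°) ≈ 0.841, again giving ≈ 32.7°.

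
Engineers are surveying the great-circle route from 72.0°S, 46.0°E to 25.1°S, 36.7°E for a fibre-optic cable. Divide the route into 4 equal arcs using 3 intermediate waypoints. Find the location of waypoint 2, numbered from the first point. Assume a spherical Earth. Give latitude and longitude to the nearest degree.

The haversine formula gives a central angle δ ≈ 0.824 rad (47.2°) between the endpoints.
Interpolate at f = 2/4 with slerp weights a = sin((1−f)δ)/sin δ ≈ 0.546, b = sin(fδ)/sin δ ≈ 0.546.
p = a·p₁ + b·p₂ ≈ (0.513, 0.417, -0.750); φ = arcsin(p_z) ≈ -48.62°, λ = atan2(p_y, p_x) ≈ 39.06°.

≈ 49°S, 39°E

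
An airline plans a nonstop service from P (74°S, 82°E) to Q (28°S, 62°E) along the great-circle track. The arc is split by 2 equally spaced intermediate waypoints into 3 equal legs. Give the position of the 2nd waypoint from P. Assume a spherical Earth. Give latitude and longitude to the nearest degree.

Write both endpoints as unit vectors p₁, p₂ with components (cos φ cos λ, cos φ sin λ, sin φ).
The central angle between the endpoints is δ = arccos(p₁·p₂) ≈ 0.823 rad (47.2°).
Interpolate at f = 2/3 with slerp weights a = sin((1−f)δ)/sin δ ≈ 0.369, b = sin(fδ)/sin δ ≈ 0.711.
p = a·p₁ + b·p₂ ≈ (0.309, 0.655, -0.689); φ = arcsin(p_z) ≈ -43.56°, λ = atan2(p_y, p_x) ≈ 64.76°.

≈ (44°S, 65°E)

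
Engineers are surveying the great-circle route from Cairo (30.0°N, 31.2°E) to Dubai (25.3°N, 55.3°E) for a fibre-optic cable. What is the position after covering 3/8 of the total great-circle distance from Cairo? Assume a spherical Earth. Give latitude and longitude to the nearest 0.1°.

From cos δ = sin φ₁ sin φ₂ + cos φ₁ cos φ₂ cos Δλ, the central angle is δ ≈ 0.381 rad (21.8°).
Interpolate at f = 3/8 with slerp weights a = sin((1−f)δ)/sin δ ≈ 0.634, b = sin(fδ)/sin δ ≈ 0.383.
p = a·p₁ + b·p₂ ≈ (0.667, 0.569, 0.481); φ = arcsin(p_z) ≈ 28.74°, λ = atan2(p_y, p_x) ≈ 40.48°.

≈ 28.7°N, 40.5°E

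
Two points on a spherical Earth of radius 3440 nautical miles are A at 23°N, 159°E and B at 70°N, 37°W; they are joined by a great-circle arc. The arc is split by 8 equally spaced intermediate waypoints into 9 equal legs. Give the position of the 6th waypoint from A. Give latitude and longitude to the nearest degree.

The haversine formula gives a central angle δ ≈ 1.506 rad (86.3°) between the endpoints.
Interpolate at f = 6/9 with slerp weights a = sin((1−f)δ)/sin δ ≈ 0.482, b = sin(fδ)/sin δ ≈ 0.845.
p = a·p₁ + b·p₂ ≈ (-0.183, -0.015, 0.983); φ = arcsin(p_z) ≈ 79.39°, λ = atan2(p_y, p_x) ≈ -175.34°.

≈ 79°N, 175°W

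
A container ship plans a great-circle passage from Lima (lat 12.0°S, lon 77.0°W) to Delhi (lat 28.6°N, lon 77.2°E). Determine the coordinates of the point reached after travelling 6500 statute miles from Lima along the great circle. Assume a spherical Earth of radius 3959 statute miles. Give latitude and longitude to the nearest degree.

≈ lat 38°N, lon 9°E

Convert each endpoint to a unit vector on the sphere (x = cos φ cos λ, y = cos φ sin λ, z = sin φ).
The central angle between the endpoints is δ = arccos(p₁·p₂) ≈ 2.632 rad (150.8°). The total great-circle distance is δ·R ≈ 2.632 × 3959 ≈ 10418 mi, so the target fraction is f = 6500/10418 ≈ 0.624.
Interpolate at f ≈ 0.624 with slerp weights a = sin((1−f)δ)/sin δ ≈ 1.712, b = sin(fδ)/sin δ ≈ 2.043.
p = a·p₁ + b·p₂ ≈ (0.774, 0.117, 0.622); φ = arcsin(p_z) ≈ 38.47°, λ = atan2(p_y, p_x) ≈ 8.63°.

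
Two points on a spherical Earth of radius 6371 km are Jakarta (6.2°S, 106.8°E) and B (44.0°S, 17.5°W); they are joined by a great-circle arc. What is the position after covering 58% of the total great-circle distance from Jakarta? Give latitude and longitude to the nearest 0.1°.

≈ (47.6°S, 50.3°E)

Convert each endpoint to a unit vector on the sphere (x = cos φ cos λ, y = cos φ sin λ, z = sin φ).
The central angle between the endpoints is δ = arccos(p₁·p₂) ≈ 1.905 rad (109.1°).
Interpolate at f = 0.58 with slerp weights a = sin((1−f)δ)/sin δ ≈ 0.759, b = sin(fδ)/sin δ ≈ 0.946.
p = a·p₁ + b·p₂ ≈ (0.431, 0.518, -0.739); φ = arcsin(p_z) ≈ -47.64°, λ = atan2(p_y, p_x) ≈ 50.27°.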